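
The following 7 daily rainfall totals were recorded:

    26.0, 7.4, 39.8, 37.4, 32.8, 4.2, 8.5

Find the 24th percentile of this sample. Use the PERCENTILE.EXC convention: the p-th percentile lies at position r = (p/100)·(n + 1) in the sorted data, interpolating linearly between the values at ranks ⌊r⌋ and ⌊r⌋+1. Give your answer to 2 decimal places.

Sorted: 4.2, 7.4, 8.5, 26.0, 32.8, 37.4, 39.8.
n = 7.
r = (24/100)·(7 + 1) = 1.92.
Rank 1 is 4.2 and rank 2 is 7.4.
Interpolate: 4.2 + 0.92·(7.4 − 4.2) = 4.2 + 0.92·3.2 = 7.144.

7.14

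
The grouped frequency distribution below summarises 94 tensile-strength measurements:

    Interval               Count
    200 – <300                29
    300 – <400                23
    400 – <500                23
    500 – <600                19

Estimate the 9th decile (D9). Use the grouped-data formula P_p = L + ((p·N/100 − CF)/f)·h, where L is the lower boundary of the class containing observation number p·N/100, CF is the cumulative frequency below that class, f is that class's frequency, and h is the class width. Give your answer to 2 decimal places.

N = 94; target position k = 90/100 · 94 = 84.6.
Cumulative frequencies: 29, 52, 75, 94.
Observation 84.6 falls in the class 500 – <600.
L = 500, CF = 75, f = 19, h = 100.
P90 = 500 + ((84.6 − 75)/19)·100 = 500 + 50.5263 = 550.526.

550.53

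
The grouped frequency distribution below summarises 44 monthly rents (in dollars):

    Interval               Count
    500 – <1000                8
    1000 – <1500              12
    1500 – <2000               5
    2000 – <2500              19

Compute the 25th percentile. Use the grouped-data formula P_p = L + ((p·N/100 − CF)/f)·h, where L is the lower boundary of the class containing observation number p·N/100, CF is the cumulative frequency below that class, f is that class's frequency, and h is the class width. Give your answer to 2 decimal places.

N = 44; target position k = 25/100 · 44 = 11.
Cumulative frequencies: 8, 20, 25, 44.
Observation 11 falls in the class 1000 – <1500.
L = 1000, CF = 8, f = 12, h = 500.
P25 = 1000 + ((11 − 8)/12)·500 = 1000 + 125 = 1125.

1125.00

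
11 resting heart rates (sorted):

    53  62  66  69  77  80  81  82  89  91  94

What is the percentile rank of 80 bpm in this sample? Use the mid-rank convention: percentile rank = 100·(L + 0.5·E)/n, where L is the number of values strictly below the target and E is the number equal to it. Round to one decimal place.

50.0

Count below 80: L = 5; count equal: E = 1; n = 11.
Percentile rank = 100·(5 + 0.5·1)/11 = 100·5.5/11 = 50.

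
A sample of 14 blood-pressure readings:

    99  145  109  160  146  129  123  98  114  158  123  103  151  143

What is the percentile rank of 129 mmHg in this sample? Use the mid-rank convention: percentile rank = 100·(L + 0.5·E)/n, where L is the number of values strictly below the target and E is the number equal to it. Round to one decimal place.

Sorted: 98, 99, 103, 109, 114, 123, 123, 129, 143, 145, 146, 151, 158, 160.
Count below 129: L = 7; count equal: E = 1; n = 14.
Percentile rank = 100·(7 + 0.5·1)/14 = 100·7.5/14 = 53.57.

53.6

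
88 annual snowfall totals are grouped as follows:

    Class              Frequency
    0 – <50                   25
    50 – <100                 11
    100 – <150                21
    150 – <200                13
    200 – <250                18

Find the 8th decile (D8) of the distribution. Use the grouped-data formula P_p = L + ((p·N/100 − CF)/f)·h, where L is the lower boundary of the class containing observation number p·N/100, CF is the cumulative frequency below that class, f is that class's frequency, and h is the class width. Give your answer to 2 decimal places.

201.11

N = 88; target position k = 80/100 · 88 = 70.4.
Cumulative frequencies: 25, 36, 57, 70, 88.
Observation 70.4 falls in the class 200 – <250.
L = 200, CF = 70, f = 18, h = 50.
P80 = 200 + ((70.4 − 70)/18)·50 = 200 + 1.11111 = 201.111.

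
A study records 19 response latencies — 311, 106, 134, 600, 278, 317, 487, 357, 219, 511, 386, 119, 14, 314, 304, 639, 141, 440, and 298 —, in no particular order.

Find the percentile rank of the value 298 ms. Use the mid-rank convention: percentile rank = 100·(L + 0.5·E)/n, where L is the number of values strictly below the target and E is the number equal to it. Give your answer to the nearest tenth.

39.5

Sorted: 14, 106, 119, 134, 141, 219, 278, 298, 304, 311, 314, 317, 357, 386, 440, 487, 511, 600, 639.
Count below 298: L = 7; count equal: E = 1; n = 19.
Percentile rank = 100·(7 + 0.5·1)/19 = 100·7.5/19 = 39.47.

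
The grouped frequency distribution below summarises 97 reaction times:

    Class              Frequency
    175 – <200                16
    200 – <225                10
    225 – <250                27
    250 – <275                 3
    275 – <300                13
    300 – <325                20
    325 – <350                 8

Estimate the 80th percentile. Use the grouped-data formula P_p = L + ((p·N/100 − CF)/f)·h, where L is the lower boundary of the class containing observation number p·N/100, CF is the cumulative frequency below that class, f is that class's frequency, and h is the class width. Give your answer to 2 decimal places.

310.75

N = 97; target position k = 80/100 · 97 = 77.6.
Cumulative frequencies: 16, 26, 53, 56, 69, 89, 97.
Observation 77.6 falls in the class 300 – <325.
L = 300, CF = 69, f = 20, h = 25.
P80 = 300 + ((77.6 − 69)/20)·25 = 300 + 10.75 = 310.75.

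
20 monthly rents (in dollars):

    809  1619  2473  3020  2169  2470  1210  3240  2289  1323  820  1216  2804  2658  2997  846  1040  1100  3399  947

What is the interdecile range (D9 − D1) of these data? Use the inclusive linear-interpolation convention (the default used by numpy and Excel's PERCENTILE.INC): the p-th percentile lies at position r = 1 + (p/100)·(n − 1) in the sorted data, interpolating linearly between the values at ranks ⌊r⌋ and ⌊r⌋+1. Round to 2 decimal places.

Sorted: 809, 820, 846, 947, 1040, 1100, 1210, 1216, 1323, 1619, 2169, 2289, 2470, 2473, 2658, 2804, 2997, 3020, 3240, 3399.
n = 20.
P10: r = 2.9; ranks 2–3 are 820, 846; interpolating gives 843.4.
P90: r = 18.1; ranks 18–19 are 3020, 3240; interpolating gives 3042.
Difference: 3042 − 843.4 = 2198.6.

2198.60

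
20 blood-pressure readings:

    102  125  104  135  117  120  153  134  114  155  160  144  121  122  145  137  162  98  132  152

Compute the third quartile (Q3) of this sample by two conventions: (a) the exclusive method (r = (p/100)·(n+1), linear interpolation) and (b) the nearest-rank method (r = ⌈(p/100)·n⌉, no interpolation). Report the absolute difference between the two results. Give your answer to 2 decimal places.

Sorted: 98, 102, 104, 114, 117, 120, 121, 122, 125, 132, 134, 135, 137, 144, 145, 152, 153, 155, 160, 162.
n = 20.
(a) r = 15.75; between ranks 15 (145) and 16 (152): 150.25.
(b) the nearest-rank method: rank 15 → 145.
|150.25 − 145| = 5.25.

5.25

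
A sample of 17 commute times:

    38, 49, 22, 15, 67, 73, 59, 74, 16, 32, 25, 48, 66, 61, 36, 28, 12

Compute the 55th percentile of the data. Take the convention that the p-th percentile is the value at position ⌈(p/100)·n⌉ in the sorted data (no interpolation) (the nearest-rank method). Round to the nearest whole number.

Sorted: 12, 15, 16, 22, 25, 28, 32, 36, 38, 48, 49, 59, 61, 66, 67, 73, 74.
n = 17.
Position = ⌈55/100 · 17⌉ = ⌈9.35⌉ = 10.
The value at rank 10 is 48.

48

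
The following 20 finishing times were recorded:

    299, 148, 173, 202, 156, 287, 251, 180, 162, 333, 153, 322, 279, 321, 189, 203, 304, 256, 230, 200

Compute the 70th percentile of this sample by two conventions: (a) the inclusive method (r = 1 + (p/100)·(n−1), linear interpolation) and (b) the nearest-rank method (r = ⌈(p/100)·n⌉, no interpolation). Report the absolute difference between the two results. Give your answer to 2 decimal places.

Sorted: 148, 153, 156, 162, 173, 180, 189, 200, 202, 203, 230, 251, 256, 279, 287, 299, 304, 321, 322, 333.
n = 20.
(a) r = 14.3; between ranks 14 (279) and 15 (287): 281.4.
(b) the nearest-rank method: rank 14 → 279.
|281.4 − 279| = 2.4.

2.40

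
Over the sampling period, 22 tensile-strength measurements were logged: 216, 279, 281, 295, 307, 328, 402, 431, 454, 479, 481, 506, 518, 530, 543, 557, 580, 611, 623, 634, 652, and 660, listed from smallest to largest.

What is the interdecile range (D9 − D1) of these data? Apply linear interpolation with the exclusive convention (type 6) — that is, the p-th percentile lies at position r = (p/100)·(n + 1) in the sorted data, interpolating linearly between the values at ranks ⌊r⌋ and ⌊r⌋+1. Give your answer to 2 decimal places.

367.00

n = 22.
P10: r = 2.3; ranks 2–3 are 279, 281; interpolating gives 279.6.
P90: r = 20.7; ranks 20–21 are 634, 652; interpolating gives 646.6.
Difference: 646.6 − 279.6 = 367.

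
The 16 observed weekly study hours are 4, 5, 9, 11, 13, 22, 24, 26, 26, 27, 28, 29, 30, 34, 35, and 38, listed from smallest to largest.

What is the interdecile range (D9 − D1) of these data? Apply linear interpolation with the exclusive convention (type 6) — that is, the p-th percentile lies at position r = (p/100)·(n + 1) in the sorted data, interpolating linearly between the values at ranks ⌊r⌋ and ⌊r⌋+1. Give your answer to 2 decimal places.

31.20

n = 16.
P10: r = 1.7; ranks 1–2 are 4, 5; interpolating gives 4.7.
P90: r = 15.3; ranks 15–16 are 35, 38; interpolating gives 35.9.
Difference: 35.9 − 4.7 = 31.2.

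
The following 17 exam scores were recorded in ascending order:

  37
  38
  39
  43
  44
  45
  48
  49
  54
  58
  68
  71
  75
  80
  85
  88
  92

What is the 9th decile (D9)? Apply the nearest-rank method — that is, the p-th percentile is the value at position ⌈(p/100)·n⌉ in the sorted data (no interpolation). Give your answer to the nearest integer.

n = 17.
Position = ⌈90/100 · 17⌉ = ⌈15.3⌉ = 16.
The value at rank 16 is 88.

88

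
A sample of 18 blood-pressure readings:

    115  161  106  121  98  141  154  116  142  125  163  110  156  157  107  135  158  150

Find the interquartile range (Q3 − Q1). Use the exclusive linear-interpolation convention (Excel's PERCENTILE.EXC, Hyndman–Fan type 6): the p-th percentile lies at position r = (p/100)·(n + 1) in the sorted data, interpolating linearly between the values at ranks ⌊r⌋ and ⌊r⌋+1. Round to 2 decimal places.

Sorted: 98, 106, 107, 110, 115, 116, 121, 125, 135, 141, 142, 150, 154, 156, 157, 158, 161, 163.
n = 18.
P25: r = 4.75; ranks 4–5 are 110, 115; interpolating gives 113.75.
P75: r = 14.25; ranks 14–15 are 156, 157; interpolating gives 156.25.
Difference: 156.25 − 113.75 = 42.5.

42.50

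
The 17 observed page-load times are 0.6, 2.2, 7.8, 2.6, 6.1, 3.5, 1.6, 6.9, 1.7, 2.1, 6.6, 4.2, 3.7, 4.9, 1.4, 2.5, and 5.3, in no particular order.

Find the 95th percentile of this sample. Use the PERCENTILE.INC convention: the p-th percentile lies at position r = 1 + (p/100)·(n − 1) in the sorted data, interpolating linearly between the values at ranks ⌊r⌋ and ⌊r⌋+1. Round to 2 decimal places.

7.08

Sorted: 0.6, 1.4, 1.6, 1.7, 2.1, 2.2, 2.5, 2.6, 3.5, 3.7, 4.2, 4.9, 5.3, 6.1, 6.6, 6.9, 7.8.
n = 17.
r = 1 + (95/100)·(17 − 1) = 1 + 15.2 = 16.2.
Rank 16 is 6.9 and rank 17 is 7.8.
Interpolate: 6.9 + 0.2·(7.8 − 6.9) = 6.9 + 0.2·0.9 = 7.08.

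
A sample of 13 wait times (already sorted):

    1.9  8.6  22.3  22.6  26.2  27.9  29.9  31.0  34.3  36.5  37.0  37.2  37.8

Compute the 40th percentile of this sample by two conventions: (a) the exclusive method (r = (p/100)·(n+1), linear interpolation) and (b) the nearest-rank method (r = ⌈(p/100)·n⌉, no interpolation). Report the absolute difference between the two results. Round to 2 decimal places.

0.68

n = 13.
(a) r = 5.6; between ranks 5 (26.2) and 6 (27.9): 27.22.
(b) the nearest-rank method: rank 6 → 27.9.
|27.22 − 27.9| = 0.68.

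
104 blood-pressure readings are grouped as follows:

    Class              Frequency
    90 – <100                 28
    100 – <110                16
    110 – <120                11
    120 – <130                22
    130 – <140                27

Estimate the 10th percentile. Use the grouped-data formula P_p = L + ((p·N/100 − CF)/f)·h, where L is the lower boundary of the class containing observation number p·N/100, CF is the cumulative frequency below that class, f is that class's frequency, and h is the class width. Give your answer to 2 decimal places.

N = 104; target position k = 10/100 · 104 = 10.4.
Cumulative frequencies: 28, 44, 55, 77, 104.
Observation 10.4 falls in the class 90 – <100.
L = 90, CF = 0, f = 28, h = 10.
P10 = 90 + ((10.4 − 0)/28)·10 = 90 + 3.71429 = 93.7143.

93.71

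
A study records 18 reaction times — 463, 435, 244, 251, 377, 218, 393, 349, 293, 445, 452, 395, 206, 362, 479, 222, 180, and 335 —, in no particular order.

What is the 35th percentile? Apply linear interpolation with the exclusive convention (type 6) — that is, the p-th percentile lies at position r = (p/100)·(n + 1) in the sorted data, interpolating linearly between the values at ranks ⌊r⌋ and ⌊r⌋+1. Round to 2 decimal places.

278.30

Sorted: 180, 206, 218, 222, 244, 251, 293, 335, 349, 362, 377, 393, 395, 435, 445, 452, 463, 479.
n = 18.
r = (35/100)·(18 + 1) = 6.65.
Rank 6 is 251 and rank 7 is 293.
Interpolate: 251 + 0.65·(293 − 251) = 251 + 0.65·42 = 278.3.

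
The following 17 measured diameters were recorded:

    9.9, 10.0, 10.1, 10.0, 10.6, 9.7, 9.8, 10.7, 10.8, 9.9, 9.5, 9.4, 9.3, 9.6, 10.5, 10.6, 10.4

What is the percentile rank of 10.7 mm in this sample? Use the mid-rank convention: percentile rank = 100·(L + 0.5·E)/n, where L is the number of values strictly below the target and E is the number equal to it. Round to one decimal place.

Sorted: 9.3, 9.4, 9.5, 9.6, 9.7, 9.8, 9.9, 9.9, 10.0, 10.0, 10.1, 10.4, 10.5, 10.6, 10.6, 10.7, 10.8.
Count below 10.7: L = 15; count equal: E = 1; n = 17.
Percentile rank = 100·(15 + 0.5·1)/17 = 100·15.5/17 = 91.18.

91.2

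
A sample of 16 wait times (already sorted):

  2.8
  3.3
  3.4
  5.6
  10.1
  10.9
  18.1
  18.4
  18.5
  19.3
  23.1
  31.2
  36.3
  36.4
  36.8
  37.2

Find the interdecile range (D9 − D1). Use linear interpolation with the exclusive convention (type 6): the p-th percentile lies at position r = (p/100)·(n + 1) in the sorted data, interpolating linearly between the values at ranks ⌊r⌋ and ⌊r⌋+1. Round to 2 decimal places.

33.77

n = 16.
P10: r = 1.7; ranks 1–2 are 2.8, 3.3; interpolating gives 3.15.
P90: r = 15.3; ranks 15–16 are 36.8, 37.2; interpolating gives 36.92.
Difference: 36.92 − 3.15 = 33.77.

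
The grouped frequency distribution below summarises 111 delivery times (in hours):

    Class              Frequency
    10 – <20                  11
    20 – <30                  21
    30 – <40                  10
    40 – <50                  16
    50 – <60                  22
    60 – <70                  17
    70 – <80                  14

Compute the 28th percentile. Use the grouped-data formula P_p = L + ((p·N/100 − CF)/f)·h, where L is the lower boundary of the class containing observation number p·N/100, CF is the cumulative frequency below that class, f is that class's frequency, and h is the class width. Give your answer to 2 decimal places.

N = 111; target position k = 28/100 · 111 = 31.08.
Cumulative frequencies: 11, 32, 42, 58, 80, 97, 111.
Observation 31.08 falls in the class 20 – <30.
L = 20, CF = 11, f = 21, h = 10.
P28 = 20 + ((31.08 − 11)/21)·10 = 20 + 9.5619 = 29.5619.

29.56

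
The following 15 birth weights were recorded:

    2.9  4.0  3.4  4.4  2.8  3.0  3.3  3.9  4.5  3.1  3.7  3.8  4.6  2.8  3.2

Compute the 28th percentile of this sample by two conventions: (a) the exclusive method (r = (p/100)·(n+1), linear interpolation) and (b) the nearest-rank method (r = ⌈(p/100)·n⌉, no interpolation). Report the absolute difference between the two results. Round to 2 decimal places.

Sorted: 2.8, 2.8, 2.9, 3.0, 3.1, 3.2, 3.3, 3.4, 3.7, 3.8, 3.9, 4.0, 4.4, 4.5, 4.6.
n = 15.
(a) r = 4.48; between ranks 4 (3.0) and 5 (3.1): 3.048.
(b) the nearest-rank method: rank 5 → 3.1.
|3.048 − 3.1| = 0.052.

0.05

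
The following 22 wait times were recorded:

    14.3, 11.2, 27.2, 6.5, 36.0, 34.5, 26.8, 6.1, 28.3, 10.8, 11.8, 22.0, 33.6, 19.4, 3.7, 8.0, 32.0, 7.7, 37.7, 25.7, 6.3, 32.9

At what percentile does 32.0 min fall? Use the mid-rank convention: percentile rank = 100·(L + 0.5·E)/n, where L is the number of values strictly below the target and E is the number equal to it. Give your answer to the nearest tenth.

Sorted: 3.7, 6.1, 6.3, 6.5, 7.7, 8.0, 10.8, 11.2, 11.8, 14.3, 19.4, 22.0, 25.7, 26.8, 27.2, 28.3, 32.0, 32.9, 33.6, 34.5, 36.0, 37.7.
Count below 32.0: L = 16; count equal: E = 1; n = 22.
Percentile rank = 100·(16 + 0.5·1)/22 = 100·16.5/22 = 75.

75.0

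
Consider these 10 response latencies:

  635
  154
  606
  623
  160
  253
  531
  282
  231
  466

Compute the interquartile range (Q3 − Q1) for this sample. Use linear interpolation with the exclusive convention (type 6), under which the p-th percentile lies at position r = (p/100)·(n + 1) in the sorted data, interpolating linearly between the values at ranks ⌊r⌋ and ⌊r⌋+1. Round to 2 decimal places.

397.00

Sorted: 154, 160, 231, 253, 282, 466, 531, 606, 623, 635.
n = 10.
P25: r = 2.75; ranks 2–3 are 160, 231; interpolating gives 213.25.
P75: r = 8.25; ranks 8–9 are 606, 623; interpolating gives 610.25.
Difference: 610.25 − 213.25 = 397.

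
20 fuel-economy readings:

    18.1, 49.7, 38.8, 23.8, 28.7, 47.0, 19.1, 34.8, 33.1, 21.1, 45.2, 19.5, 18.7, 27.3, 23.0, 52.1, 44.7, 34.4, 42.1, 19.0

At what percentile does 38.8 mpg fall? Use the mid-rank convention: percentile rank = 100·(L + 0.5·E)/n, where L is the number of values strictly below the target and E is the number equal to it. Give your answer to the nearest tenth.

67.5

Sorted: 18.1, 18.7, 19.0, 19.1, 19.5, 21.1, 23.0, 23.8, 27.3, 28.7, 33.1, 34.4, 34.8, 38.8, 42.1, 44.7, 45.2, 47.0, 49.7, 52.1.
Count below 38.8: L = 13; count equal: E = 1; n = 20.
Percentile rank = 100·(13 + 0.5·1)/20 = 100·13.5/20 = 67.5.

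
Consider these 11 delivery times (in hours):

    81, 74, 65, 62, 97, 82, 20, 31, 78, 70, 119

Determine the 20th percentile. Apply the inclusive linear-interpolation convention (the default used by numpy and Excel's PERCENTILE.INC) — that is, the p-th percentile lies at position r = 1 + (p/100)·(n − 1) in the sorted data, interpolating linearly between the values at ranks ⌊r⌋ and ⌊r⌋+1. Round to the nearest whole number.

Sorted: 20, 31, 62, 65, 70, 74, 78, 81, 82, 97, 119.
n = 11.
r = 1 + (20/100)·(11 − 1) = 1 + 2 = 3.
r is an integer, so P20 is the value at rank 3: 62.

62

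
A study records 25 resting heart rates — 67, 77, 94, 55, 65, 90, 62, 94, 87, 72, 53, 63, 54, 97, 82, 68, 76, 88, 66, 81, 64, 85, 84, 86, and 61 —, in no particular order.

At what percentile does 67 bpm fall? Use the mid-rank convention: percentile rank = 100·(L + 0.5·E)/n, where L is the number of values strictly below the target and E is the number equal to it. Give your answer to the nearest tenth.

Sorted: 53, 54, 55, 61, 62, 63, 64, 65, 66, 67, 68, 72, 76, 77, 81, 82, 84, 85, 86, 87, 88, 90, 94, 94, 97.
Count below 67: L = 9; count equal: E = 1; n = 25.
Percentile rank = 100·(9 + 0.5·1)/25 = 100·9.5/25 = 38.

38.0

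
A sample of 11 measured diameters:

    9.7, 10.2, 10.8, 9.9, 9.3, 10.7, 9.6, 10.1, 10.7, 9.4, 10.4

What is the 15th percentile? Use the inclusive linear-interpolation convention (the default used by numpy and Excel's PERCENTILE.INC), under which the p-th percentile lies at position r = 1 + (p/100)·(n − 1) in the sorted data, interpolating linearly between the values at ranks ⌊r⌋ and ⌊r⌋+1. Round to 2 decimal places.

Sorted: 9.3, 9.4, 9.6, 9.7, 9.9, 10.1, 10.2, 10.4, 10.7, 10.7, 10.8.
n = 11.
r = 1 + (15/100)·(11 − 1) = 1 + 1.5 = 2.5.
Rank 2 is 9.4 and rank 3 is 9.6.
Interpolate: 9.4 + 0.5·(9.6 − 9.4) = 9.4 + 0.5·0.2 = 9.5.

9.50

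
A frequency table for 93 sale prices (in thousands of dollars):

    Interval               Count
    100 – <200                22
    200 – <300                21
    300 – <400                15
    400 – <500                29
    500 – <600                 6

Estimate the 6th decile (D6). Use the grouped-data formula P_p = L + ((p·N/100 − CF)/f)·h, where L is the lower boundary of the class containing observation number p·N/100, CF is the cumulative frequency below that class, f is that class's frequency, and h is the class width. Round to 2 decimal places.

N = 93; target position k = 60/100 · 93 = 55.8.
Cumulative frequencies: 22, 43, 58, 87, 93.
Observation 55.8 falls in the class 300 – <400.
L = 300, CF = 43, f = 15, h = 100.
P60 = 300 + ((55.8 − 43)/15)·100 = 300 + 85.3333 = 385.333.

385.33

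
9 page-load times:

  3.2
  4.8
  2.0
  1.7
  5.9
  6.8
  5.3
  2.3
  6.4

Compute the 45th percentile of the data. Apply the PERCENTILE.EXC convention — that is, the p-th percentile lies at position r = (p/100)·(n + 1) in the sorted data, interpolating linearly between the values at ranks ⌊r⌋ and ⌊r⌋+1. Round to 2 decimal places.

Sorted: 1.7, 2.0, 2.3, 3.2, 4.8, 5.3, 5.9, 6.4, 6.8.
n = 9.
r = (45/100)·(9 + 1) = 4.5.
Rank 4 is 3.2 and rank 5 is 4.8.
Interpolate: 3.2 + 0.5·(4.8 − 3.2) = 3.2 + 0.5·1.6 = 4.

4.00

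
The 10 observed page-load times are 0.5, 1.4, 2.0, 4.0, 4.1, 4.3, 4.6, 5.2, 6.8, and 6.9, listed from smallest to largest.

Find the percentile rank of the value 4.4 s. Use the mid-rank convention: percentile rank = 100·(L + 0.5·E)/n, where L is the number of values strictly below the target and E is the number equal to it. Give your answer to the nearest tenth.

60.0

Count below 4.4: L = 6; count equal: E = 0; n = 10.
Percentile rank = 100·(6 + 0.5·0)/10 = 100·6/10 = 60.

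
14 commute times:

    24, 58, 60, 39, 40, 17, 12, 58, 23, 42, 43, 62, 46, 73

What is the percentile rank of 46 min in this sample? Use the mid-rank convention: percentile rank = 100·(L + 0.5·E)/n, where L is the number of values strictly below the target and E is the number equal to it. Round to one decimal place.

Sorted: 12, 17, 23, 24, 39, 40, 42, 43, 46, 58, 58, 60, 62, 73.
Count below 46: L = 8; count equal: E = 1; n = 14.
Percentile rank = 100·(8 + 0.5·1)/14 = 100·8.5/14 = 60.71.

60.7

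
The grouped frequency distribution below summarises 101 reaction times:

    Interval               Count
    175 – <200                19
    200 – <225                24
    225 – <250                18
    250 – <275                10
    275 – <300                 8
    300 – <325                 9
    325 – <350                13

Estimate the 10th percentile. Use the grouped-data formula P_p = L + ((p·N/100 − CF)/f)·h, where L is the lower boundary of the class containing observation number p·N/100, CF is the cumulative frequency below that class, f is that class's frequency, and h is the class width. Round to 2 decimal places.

N = 101; target position k = 10/100 · 101 = 10.1.
Cumulative frequencies: 19, 43, 61, 71, 79, 88, 101.
Observation 10.1 falls in the class 175 – <200.
L = 175, CF = 0, f = 19, h = 25.
P10 = 175 + ((10.1 − 0)/19)·25 = 175 + 13.2895 = 188.289.

188.29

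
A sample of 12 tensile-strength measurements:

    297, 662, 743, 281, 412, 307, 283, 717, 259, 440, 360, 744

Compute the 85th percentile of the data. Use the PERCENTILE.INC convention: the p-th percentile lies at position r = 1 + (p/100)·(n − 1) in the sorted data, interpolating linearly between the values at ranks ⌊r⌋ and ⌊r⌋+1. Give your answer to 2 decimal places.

726.10

Sorted: 259, 281, 283, 297, 307, 360, 412, 440, 662, 717, 743, 744.
n = 12.
r = 1 + (85/100)·(12 − 1) = 1 + 9.35 = 10.35.
Rank 10 is 717 and rank 11 is 743.
Interpolate: 717 + 0.35·(743 − 717) = 717 + 0.35·26 = 726.1.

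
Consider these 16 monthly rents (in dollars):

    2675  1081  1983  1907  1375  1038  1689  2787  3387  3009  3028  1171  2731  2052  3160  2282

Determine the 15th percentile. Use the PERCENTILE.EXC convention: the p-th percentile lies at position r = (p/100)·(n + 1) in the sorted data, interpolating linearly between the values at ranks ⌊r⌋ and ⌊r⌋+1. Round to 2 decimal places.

1130.50

Sorted: 1038, 1081, 1171, 1375, 1689, 1907, 1983, 2052, 2282, 2675, 2731, 2787, 3009, 3028, 3160, 3387.
n = 16.
r = (15/100)·(16 + 1) = 2.55.
Rank 2 is 1081 and rank 3 is 1171.
Interpolate: 1081 + 0.55·(1171 − 1081) = 1081 + 0.55·90 = 1130.5.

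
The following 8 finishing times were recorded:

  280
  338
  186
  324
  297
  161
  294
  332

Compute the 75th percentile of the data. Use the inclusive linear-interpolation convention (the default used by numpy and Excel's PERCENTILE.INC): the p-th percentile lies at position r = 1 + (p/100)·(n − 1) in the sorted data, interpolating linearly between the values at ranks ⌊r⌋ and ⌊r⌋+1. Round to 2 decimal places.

Sorted: 161, 186, 280, 294, 297, 324, 332, 338.
n = 8.
r = 1 + (75/100)·(8 − 1) = 1 + 5.25 = 6.25.
Rank 6 is 324 and rank 7 is 332.
Interpolate: 324 + 0.25·(332 − 324) = 324 + 0.25·8 = 326.

326.00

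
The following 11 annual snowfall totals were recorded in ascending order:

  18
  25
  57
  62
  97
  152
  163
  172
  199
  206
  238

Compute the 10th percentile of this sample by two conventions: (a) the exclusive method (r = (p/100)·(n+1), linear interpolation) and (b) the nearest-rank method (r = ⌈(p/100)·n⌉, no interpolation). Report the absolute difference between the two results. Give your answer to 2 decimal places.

5.60

n = 11.
(a) r = 1.2; between ranks 1 (18) and 2 (25): 19.4.
(b) the nearest-rank method: rank 2 → 25.
|19.4 − 25| = 5.6.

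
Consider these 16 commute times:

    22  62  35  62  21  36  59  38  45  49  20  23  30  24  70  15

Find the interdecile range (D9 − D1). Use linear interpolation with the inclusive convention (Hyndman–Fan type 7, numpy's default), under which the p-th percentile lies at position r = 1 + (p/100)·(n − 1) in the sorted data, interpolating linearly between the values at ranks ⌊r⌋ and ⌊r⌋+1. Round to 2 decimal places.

41.50

Sorted: 15, 20, 21, 22, 23, 24, 30, 35, 36, 38, 45, 49, 59, 62, 62, 70.
n = 16.
P10: r = 2.5; ranks 2–3 are 20, 21; interpolating gives 20.5.
P90: r = 14.5; ranks 14–15 are 62, 62; interpolating gives 62.
Difference: 62 − 20.5 = 41.5.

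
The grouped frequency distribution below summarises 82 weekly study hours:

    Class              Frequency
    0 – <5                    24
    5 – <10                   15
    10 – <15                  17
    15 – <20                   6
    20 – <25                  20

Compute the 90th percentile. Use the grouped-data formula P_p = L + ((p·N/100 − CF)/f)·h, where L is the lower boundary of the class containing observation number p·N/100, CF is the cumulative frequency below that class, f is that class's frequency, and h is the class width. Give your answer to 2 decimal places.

22.95

N = 82; target position k = 90/100 · 82 = 73.8.
Cumulative frequencies: 24, 39, 56, 62, 82.
Observation 73.8 falls in the class 20 – <25.
L = 20, CF = 62, f = 20, h = 5.
P90 = 20 + ((73.8 − 62)/20)·5 = 20 + 2.95 = 22.95.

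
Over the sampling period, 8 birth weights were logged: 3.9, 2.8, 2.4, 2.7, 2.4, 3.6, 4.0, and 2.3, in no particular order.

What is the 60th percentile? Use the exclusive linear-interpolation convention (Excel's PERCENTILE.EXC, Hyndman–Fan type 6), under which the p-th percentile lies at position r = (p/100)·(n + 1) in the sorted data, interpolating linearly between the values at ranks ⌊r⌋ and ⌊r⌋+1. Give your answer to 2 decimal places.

Sorted: 2.3, 2.4, 2.4, 2.7, 2.8, 3.6, 3.9, 4.0.
n = 8.
r = (60/100)·(8 + 1) = 5.4.
Rank 5 is 2.8 and rank 6 is 3.6.
Interpolate: 2.8 + 0.4·(3.6 − 2.8) = 2.8 + 0.4·0.8 = 3.12.

3.12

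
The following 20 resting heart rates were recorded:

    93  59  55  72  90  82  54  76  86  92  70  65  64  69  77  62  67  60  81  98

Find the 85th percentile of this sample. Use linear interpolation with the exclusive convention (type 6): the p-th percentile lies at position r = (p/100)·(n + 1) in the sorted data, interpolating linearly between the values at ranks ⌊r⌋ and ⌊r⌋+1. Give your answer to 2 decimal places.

Sorted: 54, 55, 59, 60, 62, 64, 65, 67, 69, 70, 72, 76, 77, 81, 82, 86, 90, 92, 93, 98.
n = 20.
r = (85/100)·(20 + 1) = 17.85.
Rank 17 is 90 and rank 18 is 92.
Interpolate: 90 + 0.85·(92 − 90) = 90 + 0.85·2 = 91.7.

91.70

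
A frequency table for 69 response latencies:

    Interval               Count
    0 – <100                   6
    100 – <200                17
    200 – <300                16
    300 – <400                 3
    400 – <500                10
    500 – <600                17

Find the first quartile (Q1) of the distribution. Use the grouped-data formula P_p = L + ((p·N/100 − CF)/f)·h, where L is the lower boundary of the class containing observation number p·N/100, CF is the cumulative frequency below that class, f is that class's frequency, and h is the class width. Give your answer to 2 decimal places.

N = 69; target position k = 25/100 · 69 = 17.25.
Cumulative frequencies: 6, 23, 39, 42, 52, 69.
Observation 17.25 falls in the class 100 – <200.
L = 100, CF = 6, f = 17, h = 100.
P25 = 100 + ((17.25 − 6)/17)·100 = 100 + 66.1765 = 166.176.

166.18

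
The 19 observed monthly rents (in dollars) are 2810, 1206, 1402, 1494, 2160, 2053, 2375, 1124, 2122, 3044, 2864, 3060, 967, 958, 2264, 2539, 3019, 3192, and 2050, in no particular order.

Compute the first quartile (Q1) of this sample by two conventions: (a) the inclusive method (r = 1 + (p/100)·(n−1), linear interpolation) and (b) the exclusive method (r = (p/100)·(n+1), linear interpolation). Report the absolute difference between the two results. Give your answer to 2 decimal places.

46.00

Sorted: 958, 967, 1124, 1206, 1402, 1494, 2050, 2053, 2122, 2160, 2264, 2375, 2539, 2810, 2864, 3019, 3044, 3060, 3192.
n = 19.
(a) r = 5.5; between ranks 5 (1402) and 6 (1494): 1448.
(b) r = 5 → value at rank 5 = 1402.
|1448 − 1402| = 46.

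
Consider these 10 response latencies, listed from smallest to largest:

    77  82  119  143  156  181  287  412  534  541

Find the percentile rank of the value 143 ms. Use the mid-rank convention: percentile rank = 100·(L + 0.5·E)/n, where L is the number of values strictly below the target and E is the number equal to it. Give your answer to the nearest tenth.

35.0

Count below 143: L = 3; count equal: E = 1; n = 10.
Percentile rank = 100·(3 + 0.5·1)/10 = 100·3.5/10 = 35.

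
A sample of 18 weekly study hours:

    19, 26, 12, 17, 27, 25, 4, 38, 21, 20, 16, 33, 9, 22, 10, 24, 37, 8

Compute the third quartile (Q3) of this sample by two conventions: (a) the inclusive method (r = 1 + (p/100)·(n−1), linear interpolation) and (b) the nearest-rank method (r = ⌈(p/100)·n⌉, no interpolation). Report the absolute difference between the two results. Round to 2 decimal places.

Sorted: 4, 8, 9, 10, 12, 16, 17, 19, 20, 21, 22, 24, 25, 26, 27, 33, 37, 38.
n = 18.
(a) r = 13.75; between ranks 13 (25) and 14 (26): 25.75.
(b) the nearest-rank method: rank 14 → 26.
|25.75 − 26| = 0.25.

0.25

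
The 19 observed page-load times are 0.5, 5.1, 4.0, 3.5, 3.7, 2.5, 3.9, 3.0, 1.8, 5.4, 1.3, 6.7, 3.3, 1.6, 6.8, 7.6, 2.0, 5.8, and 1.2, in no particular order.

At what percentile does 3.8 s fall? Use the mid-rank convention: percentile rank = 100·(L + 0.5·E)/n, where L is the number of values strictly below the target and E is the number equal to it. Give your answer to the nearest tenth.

57.9

Sorted: 0.5, 1.2, 1.3, 1.6, 1.8, 2.0, 2.5, 3.0, 3.3, 3.5, 3.7, 3.9, 4.0, 5.1, 5.4, 5.8, 6.7, 6.8, 7.6.
Count below 3.8: L = 11; count equal: E = 0; n = 19.
Percentile rank = 100·(11 + 0.5·0)/19 = 100·11/19 = 57.89.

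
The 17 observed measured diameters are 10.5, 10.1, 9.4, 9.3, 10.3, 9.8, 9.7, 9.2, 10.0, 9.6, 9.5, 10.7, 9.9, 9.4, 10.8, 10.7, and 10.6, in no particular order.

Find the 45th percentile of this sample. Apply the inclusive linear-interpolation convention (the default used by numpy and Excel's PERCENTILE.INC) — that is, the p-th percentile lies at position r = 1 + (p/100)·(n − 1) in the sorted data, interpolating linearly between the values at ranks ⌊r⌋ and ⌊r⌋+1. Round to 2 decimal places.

Sorted: 9.2, 9.3, 9.4, 9.4, 9.5, 9.6, 9.7, 9.8, 9.9, 10.0, 10.1, 10.3, 10.5, 10.6, 10.7, 10.7, 10.8.
n = 17.
r = 1 + (45/100)·(17 − 1) = 1 + 7.2 = 8.2.
Rank 8 is 9.8 and rank 9 is 9.9.
Interpolate: 9.8 + 0.2·(9.9 − 9.8) = 9.8 + 0.2·0.1 = 9.82.

9.82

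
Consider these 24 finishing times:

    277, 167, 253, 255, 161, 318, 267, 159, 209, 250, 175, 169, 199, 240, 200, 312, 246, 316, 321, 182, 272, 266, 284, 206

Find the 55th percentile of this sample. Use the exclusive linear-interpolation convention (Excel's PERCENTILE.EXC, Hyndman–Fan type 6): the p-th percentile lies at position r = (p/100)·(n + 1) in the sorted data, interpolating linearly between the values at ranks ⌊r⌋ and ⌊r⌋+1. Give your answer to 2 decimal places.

Sorted: 159, 161, 167, 169, 175, 182, 199, 200, 206, 209, 240, 246, 250, 253, 255, 266, 267, 272, 277, 284, 312, 316, 318, 321.
n = 24.
r = (55/100)·(24 + 1) = 13.75.
Rank 13 is 250 and rank 14 is 253.
Interpolate: 250 + 0.75·(253 − 250) = 250 + 0.75·3 = 252.25.

252.25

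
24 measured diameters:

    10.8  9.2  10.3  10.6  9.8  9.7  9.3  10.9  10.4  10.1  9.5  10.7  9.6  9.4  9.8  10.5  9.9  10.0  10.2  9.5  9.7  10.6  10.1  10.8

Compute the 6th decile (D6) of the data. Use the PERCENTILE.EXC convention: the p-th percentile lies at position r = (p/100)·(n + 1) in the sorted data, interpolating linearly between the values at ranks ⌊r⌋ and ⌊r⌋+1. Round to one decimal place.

10.2

Sorted: 9.2, 9.3, 9.4, 9.5, 9.5, 9.6, 9.7, 9.7, 9.8, 9.8, 9.9, 10.0, 10.1, 10.1, 10.2, 10.3, 10.4, 10.5, 10.6, 10.6, 10.7, 10.8, 10.8, 10.9.
n = 24.
r = (60/100)·(24 + 1) = 15.
r is an integer, so P60 is the value at rank 15: 10.2.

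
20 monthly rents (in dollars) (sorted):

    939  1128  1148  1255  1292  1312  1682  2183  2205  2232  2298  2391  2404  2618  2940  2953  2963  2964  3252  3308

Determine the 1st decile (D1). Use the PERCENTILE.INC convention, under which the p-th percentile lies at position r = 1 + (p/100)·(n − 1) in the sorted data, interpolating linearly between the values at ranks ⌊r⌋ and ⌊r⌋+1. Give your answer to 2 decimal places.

n = 20.
r = 1 + (10/100)·(20 − 1) = 1 + 1.9 = 2.9.
Rank 2 is 1128 and rank 3 is 1148.
Interpolate: 1128 + 0.9·(1148 − 1128) = 1128 + 0.9·20 = 1146.

1146.00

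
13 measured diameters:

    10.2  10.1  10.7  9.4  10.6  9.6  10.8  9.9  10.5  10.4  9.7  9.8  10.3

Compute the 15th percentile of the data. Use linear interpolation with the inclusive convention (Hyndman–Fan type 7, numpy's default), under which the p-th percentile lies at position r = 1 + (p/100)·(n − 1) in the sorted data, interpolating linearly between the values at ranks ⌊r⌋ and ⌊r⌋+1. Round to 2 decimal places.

Sorted: 9.4, 9.6, 9.7, 9.8, 9.9, 10.1, 10.2, 10.3, 10.4, 10.5, 10.6, 10.7, 10.8.
n = 13.
r = 1 + (15/100)·(13 − 1) = 1 + 1.8 = 2.8.
Rank 2 is 9.6 and rank 3 is 9.7.
Interpolate: 9.6 + 0.8·(9.7 − 9.6) = 9.6 + 0.8·0.1 = 9.68.

9.68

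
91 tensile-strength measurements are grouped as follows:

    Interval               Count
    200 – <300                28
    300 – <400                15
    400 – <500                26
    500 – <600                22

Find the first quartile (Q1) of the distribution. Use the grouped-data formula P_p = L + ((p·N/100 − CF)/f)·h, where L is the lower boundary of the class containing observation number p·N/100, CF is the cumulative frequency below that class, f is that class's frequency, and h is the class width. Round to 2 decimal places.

N = 91; target position k = 25/100 · 91 = 22.75.
Cumulative frequencies: 28, 43, 69, 91.
Observation 22.75 falls in the class 200 – <300.
L = 200, CF = 0, f = 28, h = 100.
P25 = 200 + ((22.75 − 0)/28)·100 = 200 + 81.25 = 281.25.

281.25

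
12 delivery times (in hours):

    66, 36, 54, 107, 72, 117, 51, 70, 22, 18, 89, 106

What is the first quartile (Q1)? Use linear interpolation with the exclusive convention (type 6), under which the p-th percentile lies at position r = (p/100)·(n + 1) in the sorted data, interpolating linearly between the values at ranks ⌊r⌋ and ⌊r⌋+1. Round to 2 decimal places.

Sorted: 18, 22, 36, 51, 54, 66, 70, 72, 89, 106, 107, 117.
n = 12.
r = (25/100)·(12 + 1) = 3.25.
Rank 3 is 36 and rank 4 is 51.
Interpolate: 36 + 0.25·(51 − 36) = 36 + 0.25·15 = 39.75.

39.75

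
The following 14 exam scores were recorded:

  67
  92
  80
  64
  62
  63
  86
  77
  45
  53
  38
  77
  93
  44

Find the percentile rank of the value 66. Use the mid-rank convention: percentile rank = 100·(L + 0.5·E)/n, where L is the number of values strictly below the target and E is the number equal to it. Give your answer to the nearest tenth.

Sorted: 38, 44, 45, 53, 62, 63, 64, 67, 77, 77, 80, 86, 92, 93.
Count below 66: L = 7; count equal: E = 0; n = 14.
Percentile rank = 100·(7 + 0.5·0)/14 = 100·7/14 = 50.

50.0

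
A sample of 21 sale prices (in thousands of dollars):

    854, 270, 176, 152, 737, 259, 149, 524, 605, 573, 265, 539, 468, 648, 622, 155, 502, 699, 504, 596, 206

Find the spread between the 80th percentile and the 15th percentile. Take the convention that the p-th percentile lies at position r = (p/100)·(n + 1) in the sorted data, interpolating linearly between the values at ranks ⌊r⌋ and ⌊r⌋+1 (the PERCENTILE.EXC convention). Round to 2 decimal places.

476.30

Sorted: 149, 152, 155, 176, 206, 259, 265, 270, 468, 502, 504, 524, 539, 573, 596, 605, 622, 648, 699, 737, 854.
n = 21.
P15: r = 3.3; ranks 3–4 are 155, 176; interpolating gives 161.3.
P80: r = 17.6; ranks 17–18 are 622, 648; interpolating gives 637.6.
Difference: 637.6 − 161.3 = 476.3.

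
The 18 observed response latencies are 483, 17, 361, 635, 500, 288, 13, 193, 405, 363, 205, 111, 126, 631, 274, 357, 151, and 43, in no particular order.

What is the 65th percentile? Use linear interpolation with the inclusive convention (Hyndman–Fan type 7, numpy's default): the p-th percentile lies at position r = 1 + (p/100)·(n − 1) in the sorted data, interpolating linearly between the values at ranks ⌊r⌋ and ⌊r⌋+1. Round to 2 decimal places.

361.10

Sorted: 13, 17, 43, 111, 126, 151, 193, 205, 274, 288, 357, 361, 363, 405, 483, 500, 631, 635.
n = 18.
r = 1 + (65/100)·(18 − 1) = 1 + 11.05 = 12.05.
Rank 12 is 361 and rank 13 is 363.
Interpolate: 361 + 0.05·(363 − 361) = 361 + 0.05·2 = 361.1.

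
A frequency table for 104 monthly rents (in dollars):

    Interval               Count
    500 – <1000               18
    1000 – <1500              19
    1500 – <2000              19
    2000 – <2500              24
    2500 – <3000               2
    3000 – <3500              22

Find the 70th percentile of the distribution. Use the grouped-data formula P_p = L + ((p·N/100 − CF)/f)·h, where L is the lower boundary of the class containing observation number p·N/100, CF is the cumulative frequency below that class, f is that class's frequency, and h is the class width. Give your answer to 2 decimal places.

N = 104; target position k = 70/100 · 104 = 72.8.
Cumulative frequencies: 18, 37, 56, 80, 82, 104.
Observation 72.8 falls in the class 2000 – <2500.
L = 2000, CF = 56, f = 24, h = 500.
P70 = 2000 + ((72.8 − 56)/24)·500 = 2000 + 350 = 2350.

2350.00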